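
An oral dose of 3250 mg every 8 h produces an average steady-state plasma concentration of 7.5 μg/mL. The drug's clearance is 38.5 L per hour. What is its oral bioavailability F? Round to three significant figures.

F·D/τ = CL·Css at steady state → F = CL·Css·τ / D.
F = 38.5 × 7.5 × 8 / 3250 = 0.711

0.711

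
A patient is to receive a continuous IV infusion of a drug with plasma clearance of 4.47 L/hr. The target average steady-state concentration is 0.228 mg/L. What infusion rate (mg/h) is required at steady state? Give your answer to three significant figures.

1.02 mg/h

Rate = CL × Css = 4.470 × 0.228 = 1.019 mg/h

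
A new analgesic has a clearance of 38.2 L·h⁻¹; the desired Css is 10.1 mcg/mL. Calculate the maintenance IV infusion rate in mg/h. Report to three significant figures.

Infusion rate = CL · Css = 38.20 L/h × 10.1 mg/L = 385.8 mg/h

386 mg/h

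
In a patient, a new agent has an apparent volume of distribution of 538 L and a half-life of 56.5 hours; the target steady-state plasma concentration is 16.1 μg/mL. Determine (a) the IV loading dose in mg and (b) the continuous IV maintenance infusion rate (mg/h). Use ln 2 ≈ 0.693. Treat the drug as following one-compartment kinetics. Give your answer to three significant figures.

(a) 8660 mg; (b) 106 mg/h

LD = Vd × C = 538.0 × 16.1 = 8662 mg
CL = 0.693 × Vd / t½ = 0.693 × 538.0 / 56.5 = 6.599 L/h
Infusion rate = CL × Css = 6.599 × 16.1 = 106.2 mg/h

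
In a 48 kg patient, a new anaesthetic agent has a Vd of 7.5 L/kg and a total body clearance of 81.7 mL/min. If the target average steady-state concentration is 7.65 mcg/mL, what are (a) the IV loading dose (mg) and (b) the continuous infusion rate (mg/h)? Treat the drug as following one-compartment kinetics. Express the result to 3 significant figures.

Vd(total) = 48 kg × 7.5 L/kg = 360.0 L
LD = Vd · C_target = 360.0 × 7.65 = 2754 mg
CL = 81.7 mL/min × 60/1000 = 4.902 L/h
Maintenance: replace elimination → rate = CL × Css = 4.902 × 7.65 = 37.50 mg/h

(a) 2750 mg; (b) 37.5 mg/h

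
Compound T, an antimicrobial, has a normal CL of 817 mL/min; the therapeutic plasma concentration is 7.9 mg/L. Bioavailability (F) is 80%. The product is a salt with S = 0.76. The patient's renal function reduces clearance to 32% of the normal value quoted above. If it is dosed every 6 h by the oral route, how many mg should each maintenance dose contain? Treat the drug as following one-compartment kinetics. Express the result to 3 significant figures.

Convert clearance: 817 mL/min × 60 min/h ÷ 1000 mL/L = 49.02 L/h
Patient clearance = 0.32 × 49.02 = 15.69 L/h
At steady state, dose per interval replaces the amount cleared in that interval: F·S·D/τ = CL·Css.
D = CL × Css × τ / F / S = 15.69 × 7.9 × 6 / 0.8 / 0.76 = 1223 mg

1220 mg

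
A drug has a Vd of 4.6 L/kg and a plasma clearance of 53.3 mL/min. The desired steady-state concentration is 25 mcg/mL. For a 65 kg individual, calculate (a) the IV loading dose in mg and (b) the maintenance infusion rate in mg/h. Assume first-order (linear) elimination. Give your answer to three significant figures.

(a) 7480 mg; (b) 80.0 mg/h

Vd(total) = 65 kg × 4.6 L/kg = 299.0 L
Loading: fill Vd to C_target → 299.0 L × 25 mg/L = 7475 mg
CL = 53.3 mL/min × 60/1000 = 3.198 L/h
Maintenance infusion rate = CL × Css = 3.198 × 25 = 79.95 mg/h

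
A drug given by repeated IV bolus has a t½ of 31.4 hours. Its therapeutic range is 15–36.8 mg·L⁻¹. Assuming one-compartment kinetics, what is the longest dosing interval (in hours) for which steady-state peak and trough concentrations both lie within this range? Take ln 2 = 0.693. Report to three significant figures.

k = 0.693 / t½ = 0.693 / 31.4 = 0.02207 h⁻¹
Between IV bolus doses, concentration decays as C = C₀·e^(−kτ), so C_peak/C_trough = e^(kτ).
τ_max = ln(C_peak/C_trough) / k = ln(36.8/15) / 0.02207 = 0.8974 / 0.02207 = 40.66 h

40.7 h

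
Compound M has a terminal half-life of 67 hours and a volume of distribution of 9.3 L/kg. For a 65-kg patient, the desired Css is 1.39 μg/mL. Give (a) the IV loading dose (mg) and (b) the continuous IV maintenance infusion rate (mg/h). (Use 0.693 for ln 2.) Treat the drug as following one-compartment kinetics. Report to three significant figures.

(a) 840 mg; (b) 8.69 mg/h

Vd(total) = 65 kg × 9.3 L/kg = 604.5 L
LD = Vd × C = 604.5 × 1.39 = 840.3 mg
CL = 0.693 × Vd / t½ = 0.693 × 604.5 / 67 = 6.253 L/h
Infusion rate = CL × Css = 6.253 × 1.39 = 8.692 mg/h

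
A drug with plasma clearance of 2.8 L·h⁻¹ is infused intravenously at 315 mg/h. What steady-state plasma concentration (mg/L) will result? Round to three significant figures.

Css = rate / CL = 315 / 2.800 = 112.5 mg/L

113 mg/L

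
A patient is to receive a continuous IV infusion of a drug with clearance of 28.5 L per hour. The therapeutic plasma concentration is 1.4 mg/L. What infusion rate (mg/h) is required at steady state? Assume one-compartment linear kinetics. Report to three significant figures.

Rate = CL × Css = 28.50 × 1.4 = 39.90 mg/h

39.9 mg/h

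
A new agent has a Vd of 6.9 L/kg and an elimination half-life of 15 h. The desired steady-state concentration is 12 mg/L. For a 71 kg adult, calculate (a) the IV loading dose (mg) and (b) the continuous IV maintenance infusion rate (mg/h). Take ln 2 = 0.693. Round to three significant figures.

Vd(total) = 71 kg × 6.9 L/kg = 489.9 L
LD = Vd × C = 489.9 × 12 = 5879 mg
CL = 0.693 × Vd / t½ = 0.693 × 489.9 / 15 = 22.63 L/h
Infusion rate = CL × Css = 22.63 × 12 = 271.6 mg/h

(a) 5880 mg; (b) 272 mg/h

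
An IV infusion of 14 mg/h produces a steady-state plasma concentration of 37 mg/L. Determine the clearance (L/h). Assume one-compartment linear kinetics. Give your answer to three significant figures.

At steady state, infusion rate = CL × Css, so CL = rate / Css.
CL = 14 / 37 = 0.3784 L/h

0.378 L/h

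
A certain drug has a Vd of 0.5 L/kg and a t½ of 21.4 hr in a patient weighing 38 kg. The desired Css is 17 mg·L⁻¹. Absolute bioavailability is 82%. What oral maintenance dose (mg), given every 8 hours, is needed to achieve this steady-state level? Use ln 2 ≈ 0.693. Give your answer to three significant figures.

102 mg

Total Vd = 0.5 × 38 = 19.00 L
CL = 0.693 × Vd / t½ = 0.693 × 19.00 / 21.4 = 0.6153 L/h
D = CL × Css × τ / F = 0.6153 × 17 × 8 / 0.82 = 102.0 mg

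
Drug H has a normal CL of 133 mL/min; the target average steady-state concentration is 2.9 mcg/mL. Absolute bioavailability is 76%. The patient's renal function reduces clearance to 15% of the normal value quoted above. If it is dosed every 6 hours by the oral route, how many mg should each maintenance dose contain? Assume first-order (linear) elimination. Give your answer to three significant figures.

CL = 133 mL/min × 60/1000 = 7.980 L/h
Patient clearance = 0.15 × 7.980 = 1.197 L/h
D = CL × Css × τ / F = 1.197 × 2.9 × 6 / 0.76 = 27.41 mg

27.4 mg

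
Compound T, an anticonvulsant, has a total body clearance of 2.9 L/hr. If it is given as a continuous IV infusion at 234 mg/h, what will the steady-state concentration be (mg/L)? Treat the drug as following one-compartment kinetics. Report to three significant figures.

Css = rate / CL = 234 / 2.900 = 80.69 mg/L

80.7 mg/L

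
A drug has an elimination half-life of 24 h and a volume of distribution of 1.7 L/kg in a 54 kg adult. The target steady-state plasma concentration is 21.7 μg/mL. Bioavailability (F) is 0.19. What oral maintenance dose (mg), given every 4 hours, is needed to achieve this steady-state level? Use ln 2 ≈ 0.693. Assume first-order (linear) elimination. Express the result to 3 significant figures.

1210 mg

Total Vd = 1.7 × 54 = 91.80 L
CL = 0.693 × Vd / t½ = 0.693 × 91.80 / 24 = 2.651 L/h
D = CL × Css × τ / F = 2.651 × 21.7 × 4 / 0.19 = 1211 mg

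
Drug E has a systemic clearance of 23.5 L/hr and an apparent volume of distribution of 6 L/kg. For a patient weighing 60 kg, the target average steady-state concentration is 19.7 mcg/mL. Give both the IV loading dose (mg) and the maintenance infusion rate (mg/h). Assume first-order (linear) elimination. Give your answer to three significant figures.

Total Vd = 6 × 60 = 360.0 L
Loading dose = Vd × C = 360.0 × 19.7 = 7092 mg
Maintenance: replace elimination → rate = CL × Css = 23.50 × 19.7 = 463.0 mg/h

(a) 7090 mg; (b) 463 mg/h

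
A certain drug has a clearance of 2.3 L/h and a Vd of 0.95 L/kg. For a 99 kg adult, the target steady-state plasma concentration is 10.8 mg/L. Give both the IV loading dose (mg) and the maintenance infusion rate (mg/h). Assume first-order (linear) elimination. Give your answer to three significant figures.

(a) 1020 mg; (b) 24.8 mg/h

Vd(total) = 99 kg × 0.95 L/kg = 94.05 L
Loading dose = Vd × C = 94.05 × 10.8 = 1016 mg
Maintenance: replace elimination → rate = CL × Css = 2.300 × 10.8 = 24.84 mg/h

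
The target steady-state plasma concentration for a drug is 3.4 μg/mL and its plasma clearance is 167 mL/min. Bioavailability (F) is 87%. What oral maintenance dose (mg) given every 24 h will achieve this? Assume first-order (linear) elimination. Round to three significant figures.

940 mg

Convert clearance: 167 mL/min × 60 min/h ÷ 1000 mL/L = 10.02 L/h
At steady state, dose per interval replaces the amount cleared in that interval: F·D/τ = CL·Css.
D = CL × Css × τ / F = 10.02 × 3.4 × 24 / 0.87 = 939.8 mg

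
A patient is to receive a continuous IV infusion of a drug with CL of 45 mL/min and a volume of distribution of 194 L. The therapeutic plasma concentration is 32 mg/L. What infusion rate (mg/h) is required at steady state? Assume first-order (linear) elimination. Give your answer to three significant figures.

86.4 mg/h

CL = 45 mL/min = 45 × 0.06 = 2.700 L/h
Rate = CL × Css = 2.700 × 32 = 86.40 mg/h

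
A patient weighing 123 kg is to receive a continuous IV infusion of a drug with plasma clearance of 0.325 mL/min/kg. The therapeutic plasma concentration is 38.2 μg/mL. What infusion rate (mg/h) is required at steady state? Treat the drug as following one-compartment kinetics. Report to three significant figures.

CL = 0.325 mL/min/kg × 123 kg = 39.98 mL/min = 39.98 × 60/1000 = 2.399 L/h
At steady state, infusion rate equals elimination rate: rate in = CL × Css.
Rate = CL × Css = 2.399 × 38.2 = 91.64 mg/h

91.6 mg/h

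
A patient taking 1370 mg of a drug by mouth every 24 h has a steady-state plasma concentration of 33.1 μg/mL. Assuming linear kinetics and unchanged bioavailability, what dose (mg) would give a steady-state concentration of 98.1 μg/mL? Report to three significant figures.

For first-order elimination, Css ∝ F·D/(CL·τ); F and CL are unchanged, so Css ∝ D/τ.
D₂ = D₁ × (Css,target / Css,current) = 1370 × 98.1/33.1 = 4060 mg

4060 mg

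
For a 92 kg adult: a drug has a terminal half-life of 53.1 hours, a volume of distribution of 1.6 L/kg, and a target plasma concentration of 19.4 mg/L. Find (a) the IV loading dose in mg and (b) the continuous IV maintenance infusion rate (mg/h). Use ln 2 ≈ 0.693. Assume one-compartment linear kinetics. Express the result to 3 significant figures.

Vd(total) = 92 kg × 1.6 L/kg = 147.2 L
LD = Vd × C = 147.2 × 19.4 = 2856 mg
CL = 0.693 × Vd / t½ = 0.693 × 147.2 / 53.1 = 1.921 L/h
Infusion rate = CL × Css = 1.921 × 19.4 = 37.27 mg/h

(a) 2860 mg; (b) 37.3 mg/h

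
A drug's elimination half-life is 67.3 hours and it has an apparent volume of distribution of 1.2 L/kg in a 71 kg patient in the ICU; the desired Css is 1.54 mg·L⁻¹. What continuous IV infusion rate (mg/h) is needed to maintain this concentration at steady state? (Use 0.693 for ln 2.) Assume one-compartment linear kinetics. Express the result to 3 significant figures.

1.35 mg/h

Vd = 1.2 L/kg × 71 kg = 85.20 L
CL = 0.693 × Vd / t½ = 0.693 × 85.20 / 67.3 = 0.8773 L/h
Infusion rate = CL × Css = 0.8773 × 1.54 = 1.351 mg/h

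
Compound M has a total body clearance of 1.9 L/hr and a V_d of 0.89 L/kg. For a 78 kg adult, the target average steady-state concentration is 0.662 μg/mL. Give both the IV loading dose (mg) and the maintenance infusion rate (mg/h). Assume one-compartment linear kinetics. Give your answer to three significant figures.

(a) 46.0 mg; (b) 1.26 mg/h

Total Vd = 0.89 × 78 = 69.42 L
LD = Vd · C_target = 69.42 × 0.662 = 45.96 mg
Infusion rate = 1.900 L/h × 0.662 mg/L = 1.258 mg/h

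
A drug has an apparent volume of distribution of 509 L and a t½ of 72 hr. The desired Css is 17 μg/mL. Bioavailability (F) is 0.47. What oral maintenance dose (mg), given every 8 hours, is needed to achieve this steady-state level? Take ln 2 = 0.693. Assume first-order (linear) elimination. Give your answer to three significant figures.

CL = 0.693 × Vd / t½ = 0.693 × 509.0 / 72 = 4.899 L/h
D = CL × Css × τ / F = 4.899 × 17 × 8 / 0.47 = 1418 mg

1420 mg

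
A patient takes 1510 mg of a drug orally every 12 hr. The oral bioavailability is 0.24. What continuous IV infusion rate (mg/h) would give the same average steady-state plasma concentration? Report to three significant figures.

30.2 mg/h

Equivalent systemic input: infusion rate = F·D/τ.
Rate = 0.24 × 1510 / 12 = 30.20 mg/h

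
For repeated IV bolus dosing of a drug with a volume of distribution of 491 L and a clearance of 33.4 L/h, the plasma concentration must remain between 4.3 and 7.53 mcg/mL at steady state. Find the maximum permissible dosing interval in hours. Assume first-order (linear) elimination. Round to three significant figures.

8.24 h

k = CL / Vd = 33.40 / 491.0 = 0.06802 h⁻¹
Between IV bolus doses, concentration decays as C = C₀·e^(−kτ), so C_peak/C_trough = e^(kτ).
τ_max = ln(C_peak/C_trough) / k = ln(7.53/4.3) / 0.06802 = 0.5603 / 0.06802 = 8.237 h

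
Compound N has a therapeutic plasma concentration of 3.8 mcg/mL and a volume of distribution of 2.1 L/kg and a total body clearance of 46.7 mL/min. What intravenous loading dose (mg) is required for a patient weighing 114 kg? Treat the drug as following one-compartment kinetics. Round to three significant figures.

Vd(total) = 114 kg × 2.1 L/kg = 239.4 L
The loading dose fills Vd to the target concentration.
LD = Vd × C = 239.4 × 3.800 = 909.7 mg

910 mg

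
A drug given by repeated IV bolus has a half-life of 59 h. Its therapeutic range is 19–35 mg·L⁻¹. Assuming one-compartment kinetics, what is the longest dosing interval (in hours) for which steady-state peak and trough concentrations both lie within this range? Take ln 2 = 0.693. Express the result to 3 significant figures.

k = 0.693 / t½ = 0.693 / 59 = 0.01175 h⁻¹
Between IV bolus doses, concentration decays as C = C₀·e^(−kτ), so C_peak/C_trough = e^(kτ).
τ_max = ln(C_peak/C_trough) / k = ln(35/19) / 0.01175 = 0.6109 / 0.01175 = 51.99 h

52.0 h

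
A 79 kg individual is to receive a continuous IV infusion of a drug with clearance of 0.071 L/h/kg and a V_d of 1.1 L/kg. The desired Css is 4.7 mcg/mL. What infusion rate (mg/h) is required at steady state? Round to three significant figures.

26.4 mg/h

CL = 0.071 L/h/kg × 79 kg = 5.609 L/h
Rate = CL × Css = 5.609 × 4.7 = 26.36 mg/h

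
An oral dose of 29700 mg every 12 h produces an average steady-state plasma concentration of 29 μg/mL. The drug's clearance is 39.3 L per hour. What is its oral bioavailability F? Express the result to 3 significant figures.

F·D/τ = CL·Css at steady state → F = CL·Css·τ / D.
F = 39.3 × 29 × 12 / 29700 = 0.460

0.460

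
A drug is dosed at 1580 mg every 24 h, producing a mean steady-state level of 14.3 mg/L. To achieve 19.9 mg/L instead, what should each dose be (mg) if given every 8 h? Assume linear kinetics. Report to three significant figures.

733 mg

With linear kinetics, Css is proportional to dose rate (D/τ) at fixed clearance.
D₂ = D₁ × (Css,target / Css,current) × (τ₂/τ₁) = 1580 × (19.9/14.3) × (8/24) = 732.9 mg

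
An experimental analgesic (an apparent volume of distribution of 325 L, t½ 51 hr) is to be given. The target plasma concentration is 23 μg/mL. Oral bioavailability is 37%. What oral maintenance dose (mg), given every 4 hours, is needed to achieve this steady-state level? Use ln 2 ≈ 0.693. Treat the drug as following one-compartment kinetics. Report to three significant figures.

k = 0.693/51 = 0.01359 h⁻¹, so CL = k·Vd = 0.01359 × 325.0 = 4.417 L/h
D = CL × Css × τ / F = 4.417 × 23 × 4 / 0.37 = 1098 mg

1100 mg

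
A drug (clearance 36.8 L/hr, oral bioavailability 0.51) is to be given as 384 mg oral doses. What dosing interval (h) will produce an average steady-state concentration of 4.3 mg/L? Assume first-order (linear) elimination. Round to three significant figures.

F·D/τ = CL·Css → τ = F·D / (CL·Css).
τ = 0.51 × 384 / (36.8 × 4.3) = 1.238 h

1.24 h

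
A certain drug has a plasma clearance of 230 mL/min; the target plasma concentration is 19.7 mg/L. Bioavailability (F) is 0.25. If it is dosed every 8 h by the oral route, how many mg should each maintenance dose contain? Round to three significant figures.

8700 mg

CL = 230 mL/min × 60/1000 = 13.80 L/h
At steady state, dose per interval replaces the amount cleared in that interval: F·D/τ = CL·Css.
D = CL × Css × τ / F = 13.80 × 19.7 × 8 / 0.25 = 8700 mg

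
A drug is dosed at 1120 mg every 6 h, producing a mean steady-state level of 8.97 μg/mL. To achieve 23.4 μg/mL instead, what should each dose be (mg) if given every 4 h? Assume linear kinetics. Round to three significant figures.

1950 mg

With linear kinetics, Css is proportional to dose rate (D/τ) at fixed clearance.
D₂ = D₁ × (Css,target / Css,current) × (τ₂/τ₁) = 1120 × (23.4/8.97) × (4/6) = 1948 mg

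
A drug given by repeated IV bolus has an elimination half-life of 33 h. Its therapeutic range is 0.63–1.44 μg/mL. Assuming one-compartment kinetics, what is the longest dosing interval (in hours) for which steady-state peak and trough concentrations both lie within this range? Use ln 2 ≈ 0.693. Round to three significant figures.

k = 0.693 / t½ = 0.693 / 33 = 0.02100 h⁻¹
Between IV bolus doses, concentration decays as C = C₀·e^(−kτ), so C_peak/C_trough = e^(kτ).
τ_max = ln(C_peak/C_trough) / k = ln(1.44/0.63) / 0.02100 = 0.8267 / 0.02100 = 39.37 h

39.4 h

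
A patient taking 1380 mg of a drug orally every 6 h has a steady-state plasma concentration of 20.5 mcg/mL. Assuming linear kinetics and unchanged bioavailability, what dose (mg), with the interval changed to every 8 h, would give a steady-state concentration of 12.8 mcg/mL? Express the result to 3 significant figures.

1150 mg

For first-order elimination, Css ∝ F·D/(CL·τ); F and CL are unchanged, so Css ∝ D/τ.
D₂ = D₁ × (Css,target / Css,current) × (τ₂/τ₁) = 1380 × (12.8/20.5) × (8/6) = 1149 mg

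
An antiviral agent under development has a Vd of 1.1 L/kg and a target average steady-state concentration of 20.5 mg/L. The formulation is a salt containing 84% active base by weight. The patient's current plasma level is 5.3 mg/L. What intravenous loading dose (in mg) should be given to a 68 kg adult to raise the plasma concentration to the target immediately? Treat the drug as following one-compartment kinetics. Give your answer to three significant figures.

1350 mg

Vd(total) = 68 kg × 1.1 L/kg = 74.80 L
Concentration deficit ΔC = 20.5 − 5.3 = 15.20 mg/L
LD = Vd × ΔC / S = 74.80 × 15.20 / 0.84 = 1354 mg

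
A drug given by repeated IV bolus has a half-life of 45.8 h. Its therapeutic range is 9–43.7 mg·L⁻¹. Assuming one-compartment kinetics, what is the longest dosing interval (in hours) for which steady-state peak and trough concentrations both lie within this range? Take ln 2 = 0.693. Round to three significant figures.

104 h

k = 0.693 / t½ = 0.693 / 45.8 = 0.01513 h⁻¹
Between IV bolus doses, concentration decays as C = C₀·e^(−kτ), so C_peak/C_trough = e^(kτ).
τ_max = ln(C_peak/C_trough) / k = ln(43.7/9) / 0.01513 = 1.580 / 0.01513 = 104.4 h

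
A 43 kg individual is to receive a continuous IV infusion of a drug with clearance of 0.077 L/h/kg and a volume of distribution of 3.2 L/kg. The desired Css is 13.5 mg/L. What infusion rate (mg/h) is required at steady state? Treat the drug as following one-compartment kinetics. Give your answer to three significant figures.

44.7 mg/h

CL = 0.077 L/h/kg × 43 kg = 3.311 L/h
R₀ = 3.311 × 13.5 = 44.70 mg/h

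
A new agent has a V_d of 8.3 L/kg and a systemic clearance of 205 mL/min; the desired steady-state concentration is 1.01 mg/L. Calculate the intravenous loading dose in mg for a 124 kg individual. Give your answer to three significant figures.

Total Vd = 8.3 × 124 = 1029 L
The loading dose fills Vd to the target concentration.
LD = Vd × C = 1029 × 1.010 = 1039 mg

1040 mg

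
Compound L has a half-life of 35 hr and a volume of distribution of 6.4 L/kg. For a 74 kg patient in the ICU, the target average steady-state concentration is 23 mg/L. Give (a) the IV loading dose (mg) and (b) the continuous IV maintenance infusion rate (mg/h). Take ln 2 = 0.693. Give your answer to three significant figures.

(a) 10900 mg; (b) 216 mg/h

Vd(total) = 74 kg × 6.4 L/kg = 473.6 L
LD = Vd × C = 473.6 × 23 = 10890 mg
CL = 0.693 × Vd / t½ = 0.693 × 473.6 / 35 = 9.377 L/h
Infusion rate = CL × Css = 9.377 × 23 = 215.7 mg/h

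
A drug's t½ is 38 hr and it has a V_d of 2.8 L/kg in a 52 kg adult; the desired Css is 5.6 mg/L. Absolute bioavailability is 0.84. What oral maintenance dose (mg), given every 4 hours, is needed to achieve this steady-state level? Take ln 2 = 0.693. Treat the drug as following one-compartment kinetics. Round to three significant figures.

70.8 mg

Vd(total) = 52 kg × 2.8 L/kg = 145.6 L
CL = 0.693 × Vd / t½ = 0.693 × 145.6 / 38 = 2.655 L/h
D = CL × Css × τ / F = 2.655 × 5.6 × 4 / 0.84 = 70.80 mg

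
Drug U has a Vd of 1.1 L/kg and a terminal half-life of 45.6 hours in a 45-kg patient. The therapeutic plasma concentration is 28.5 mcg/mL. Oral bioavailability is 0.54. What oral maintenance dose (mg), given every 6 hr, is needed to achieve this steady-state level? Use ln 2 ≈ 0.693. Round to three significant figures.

Vd(total) = 45 kg × 1.1 L/kg = 49.50 L
k = 0.693/45.6 = 0.01520 h⁻¹, so CL = k·Vd = 0.01520 × 49.50 = 0.7524 L/h
D = CL × Css × τ / F = 0.7524 × 28.5 × 6 / 0.54 = 238.3 mg

238 mg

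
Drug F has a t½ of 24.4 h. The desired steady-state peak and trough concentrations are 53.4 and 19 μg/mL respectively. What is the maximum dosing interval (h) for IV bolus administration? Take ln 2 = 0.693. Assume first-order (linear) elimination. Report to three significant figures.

k = 0.693 / t½ = 0.693 / 24.4 = 0.02840 h⁻¹
Between IV bolus doses, concentration decays as C = C₀·e^(−kτ), so C_peak/C_trough = e^(kτ).
τ_max = ln(C_peak/C_trough) / k = ln(53.4/19) / 0.02840 = 1.033 / 0.02840 = 36.37 h

36.4 h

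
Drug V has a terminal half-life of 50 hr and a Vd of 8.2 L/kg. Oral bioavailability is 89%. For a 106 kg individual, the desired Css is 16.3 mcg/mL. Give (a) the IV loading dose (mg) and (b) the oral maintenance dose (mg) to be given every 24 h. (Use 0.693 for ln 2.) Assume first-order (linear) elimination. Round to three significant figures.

(a) 14200 mg; (b) 5300 mg

Vd(total) = 106 kg × 8.2 L/kg = 869.2 L
LD = Vd × C = 869.2 × 16.3 = 14170 mg
CL = 0.693 × Vd / t½ = 0.693 × 869.2 / 50 = 12.05 L/h
D = CL × Css × τ / F = 12.05 × 16.3 × 24 / 0.89 = 5297 mg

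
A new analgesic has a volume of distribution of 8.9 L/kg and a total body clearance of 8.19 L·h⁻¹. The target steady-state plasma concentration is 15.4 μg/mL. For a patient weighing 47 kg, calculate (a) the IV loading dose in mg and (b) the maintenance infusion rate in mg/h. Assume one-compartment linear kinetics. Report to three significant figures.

(a) 6440 mg; (b) 126 mg/h

Total Vd = 8.9 × 47 = 418.3 L
LD = Vd · C_target = 418.3 × 15.4 = 6442 mg
Maintenance infusion rate = CL × Css = 8.190 × 15.4 = 126.1 mg/h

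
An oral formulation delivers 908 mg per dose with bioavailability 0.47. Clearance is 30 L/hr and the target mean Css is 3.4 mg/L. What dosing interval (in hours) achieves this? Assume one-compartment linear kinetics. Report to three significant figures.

4.18 h

F·D/τ = CL·Css → τ = F·D / (CL·Css).
τ = 0.47 × 908 / (30 × 3.4) = 4.184 h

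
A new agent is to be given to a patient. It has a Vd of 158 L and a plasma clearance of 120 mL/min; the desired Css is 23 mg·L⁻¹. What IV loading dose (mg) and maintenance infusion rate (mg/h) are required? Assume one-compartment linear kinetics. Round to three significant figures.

LD = Vd · C_target = 158.0 × 23 = 3634 mg
CL = 120 mL/min = 120 × 0.06 = 7.200 L/h
Infusion rate = 7.200 L/h × 23 mg/L = 165.6 mg/h

(a) 3630 mg; (b) 166 mg/h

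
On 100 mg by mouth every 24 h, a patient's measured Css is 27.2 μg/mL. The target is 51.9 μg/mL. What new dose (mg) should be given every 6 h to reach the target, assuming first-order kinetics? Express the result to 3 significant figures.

47.7 mg

With linear kinetics, Css is proportional to dose rate (D/τ) at fixed clearance.
D₂ = D₁ × (Css,target / Css,current) × (τ₂/τ₁) = 100 × (51.9/27.2) × (6/24) = 47.70 mg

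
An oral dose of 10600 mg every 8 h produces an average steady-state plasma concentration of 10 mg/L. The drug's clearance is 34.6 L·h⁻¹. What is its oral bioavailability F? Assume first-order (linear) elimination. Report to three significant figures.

F·D/τ = CL·Css at steady state → F = CL·Css·τ / D.
F = 34.6 × 10 × 8 / 10600 = 0.261

0.261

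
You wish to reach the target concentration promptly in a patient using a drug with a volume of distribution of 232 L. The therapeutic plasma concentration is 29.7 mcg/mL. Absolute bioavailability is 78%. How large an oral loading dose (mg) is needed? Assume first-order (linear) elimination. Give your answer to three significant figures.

The loading dose fills Vd to the target concentration.
LD = Vd × C / F = 232.0 × 29.70 / 0.78 = 8834 mg

8830 mg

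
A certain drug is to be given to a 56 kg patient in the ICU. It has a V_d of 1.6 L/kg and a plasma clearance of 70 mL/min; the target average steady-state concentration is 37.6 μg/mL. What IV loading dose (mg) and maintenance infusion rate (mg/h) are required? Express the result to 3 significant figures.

Total Vd = 1.6 × 56 = 89.60 L
Loading dose = Vd × C = 89.60 × 37.6 = 3369 mg
CL = 70 mL/min × 60/1000 = 4.200 L/h
Infusion rate = 4.200 L/h × 37.6 mg/L = 157.9 mg/h

(a) 3370 mg; (b) 158 mg/h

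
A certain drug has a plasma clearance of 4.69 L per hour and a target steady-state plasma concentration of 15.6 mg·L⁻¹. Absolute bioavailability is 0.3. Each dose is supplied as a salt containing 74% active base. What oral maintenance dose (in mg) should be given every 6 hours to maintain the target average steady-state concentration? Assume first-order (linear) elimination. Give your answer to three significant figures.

At steady state, dose per interval replaces the amount cleared in that interval: F·S·D/τ = CL·Css.
D = CL × Css × τ / F / S = 4.690 × 15.6 × 6 / 0.3 / 0.74 = 1977 mg

1980 mg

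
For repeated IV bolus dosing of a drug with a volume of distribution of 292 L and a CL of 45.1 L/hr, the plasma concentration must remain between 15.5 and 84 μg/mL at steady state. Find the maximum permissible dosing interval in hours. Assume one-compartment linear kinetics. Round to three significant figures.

10.9 h

k = CL / Vd = 45.10 / 292.0 = 0.1545 h⁻¹
Between IV bolus doses, concentration decays as C = C₀·e^(−kτ), so C_peak/C_trough = e^(kτ).
τ_max = ln(C_peak/C_trough) / k = ln(84/15.5) / 0.1545 = 1.690 / 0.1545 = 10.94 h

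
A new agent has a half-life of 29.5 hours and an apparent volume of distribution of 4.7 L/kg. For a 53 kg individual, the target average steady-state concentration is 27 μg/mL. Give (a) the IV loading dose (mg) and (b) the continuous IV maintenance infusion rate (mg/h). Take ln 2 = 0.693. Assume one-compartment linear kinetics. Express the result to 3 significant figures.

(a) 6730 mg; (b) 158 mg/h

Total Vd = 4.7 × 53 = 249.1 L
LD = Vd × C = 249.1 × 27 = 6726 mg
CL = 0.693 × Vd / t½ = 0.693 × 249.1 / 29.5 = 5.852 L/h
Infusion rate = CL × Css = 5.852 × 27 = 158.0 mg/h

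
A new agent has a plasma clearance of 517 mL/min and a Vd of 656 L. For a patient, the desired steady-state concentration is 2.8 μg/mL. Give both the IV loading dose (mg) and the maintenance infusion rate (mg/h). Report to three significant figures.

(a) 1840 mg; (b) 86.9 mg/h

Loading: fill Vd to C_target → 656.0 L × 2.8 mg/L = 1837 mg
CL = 517 mL/min × 60/1000 = 31.02 L/h
Infusion rate = 31.02 L/h × 2.8 mg/L = 86.86 mg/h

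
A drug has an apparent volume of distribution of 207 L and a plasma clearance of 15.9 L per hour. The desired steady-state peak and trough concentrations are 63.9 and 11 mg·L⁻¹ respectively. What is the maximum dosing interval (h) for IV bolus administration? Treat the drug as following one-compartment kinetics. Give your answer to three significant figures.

k = CL / Vd = 15.90 / 207.0 = 0.07681 h⁻¹
Between IV bolus doses, concentration decays as C = C₀·e^(−kτ), so C_peak/C_trough = e^(kτ).
τ_max = ln(C_peak/C_trough) / k = ln(63.9/11) / 0.07681 = 1.759 / 0.07681 = 22.90 h

22.9 h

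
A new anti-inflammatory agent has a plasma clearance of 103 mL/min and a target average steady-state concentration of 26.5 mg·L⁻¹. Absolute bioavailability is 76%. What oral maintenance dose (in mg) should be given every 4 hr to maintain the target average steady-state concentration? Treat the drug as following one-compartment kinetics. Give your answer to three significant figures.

862 mg

CL = 103 mL/min = 103 × 0.06 = 6.180 L/h
D = CL × Css × τ / F = 6.180 × 26.5 × 4 / 0.76 = 861.9 mg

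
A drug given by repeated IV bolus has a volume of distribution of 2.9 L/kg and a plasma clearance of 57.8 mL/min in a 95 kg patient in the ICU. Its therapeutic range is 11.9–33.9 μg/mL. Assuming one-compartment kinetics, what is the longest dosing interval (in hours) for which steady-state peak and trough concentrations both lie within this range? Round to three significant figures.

83.2 h

Vd = 2.9 L/kg × 95 kg = 275.5 L
CL = 57.8 mL/min = 57.8 × 0.06 = 3.468 L/h
k = CL / Vd = 3.468 / 275.5 = 0.01259 h⁻¹
Between IV bolus doses, concentration decays as C = C₀·e^(−kτ), so C_peak/C_trough = e^(kτ).
τ_max = ln(C_peak/C_trough) / k = ln(33.9/11.9) / 0.01259 = 1.047 / 0.01259 = 83.16 h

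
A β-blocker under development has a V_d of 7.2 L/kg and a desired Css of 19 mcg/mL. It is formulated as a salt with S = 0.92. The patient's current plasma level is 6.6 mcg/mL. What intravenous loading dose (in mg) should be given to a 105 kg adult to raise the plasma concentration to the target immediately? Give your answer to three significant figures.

10200 mg

Total Vd = 7.2 × 105 = 756.0 L
Concentration deficit ΔC = 19 − 6.6 = 12.40 mg/L
LD = Vd × ΔC / S = 756.0 × 12.40 / 0.92 = 10190 mg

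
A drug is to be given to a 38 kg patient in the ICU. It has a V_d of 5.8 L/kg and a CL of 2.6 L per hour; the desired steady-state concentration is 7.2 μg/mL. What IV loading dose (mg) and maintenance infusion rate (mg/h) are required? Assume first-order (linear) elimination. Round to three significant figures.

Total Vd = 5.8 × 38 = 220.4 L
LD = Vd · C_target = 220.4 × 7.2 = 1587 mg
Maintenance: replace elimination → rate = CL × Css = 2.600 × 7.2 = 18.72 mg/h

(a) 1590 mg; (b) 18.7 mg/h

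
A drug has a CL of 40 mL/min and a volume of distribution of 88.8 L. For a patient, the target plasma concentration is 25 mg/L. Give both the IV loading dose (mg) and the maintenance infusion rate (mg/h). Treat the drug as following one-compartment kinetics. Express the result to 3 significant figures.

LD = Vd · C_target = 88.80 × 25 = 2220 mg
CL = 40 mL/min = 40 × 0.06 = 2.400 L/h
Maintenance infusion rate = CL × Css = 2.400 × 25 = 60.00 mg/h

(a) 2220 mg; (b) 60.0 mg/h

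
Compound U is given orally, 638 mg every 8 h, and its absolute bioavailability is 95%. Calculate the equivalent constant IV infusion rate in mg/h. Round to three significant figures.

Equivalent systemic input: infusion rate = F·D/τ.
Rate = 0.95 × 638 / 8 = 75.76 mg/h

75.8 mg/h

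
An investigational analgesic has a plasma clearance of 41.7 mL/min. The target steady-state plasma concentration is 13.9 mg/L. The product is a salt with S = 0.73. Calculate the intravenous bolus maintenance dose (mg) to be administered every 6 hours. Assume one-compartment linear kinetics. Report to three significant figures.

CL = 41.7 mL/min × 60/1000 = 2.502 L/h
D = CL × Css × τ / S = 2.502 × 13.9 × 6 / 0.73 = 285.8 mg

286 mg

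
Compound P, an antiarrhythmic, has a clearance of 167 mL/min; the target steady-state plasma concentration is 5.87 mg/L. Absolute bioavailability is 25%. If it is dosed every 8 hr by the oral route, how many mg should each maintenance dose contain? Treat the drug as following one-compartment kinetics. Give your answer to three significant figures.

Convert clearance: 167 mL/min × 60 min/h ÷ 1000 mL/L = 10.02 L/h
At steady state, dose per interval replaces the amount cleared in that interval: F·D/τ = CL·Css.
D = CL × Css × τ / F = 10.02 × 5.87 × 8 / 0.25 = 1882 mg

1880 mg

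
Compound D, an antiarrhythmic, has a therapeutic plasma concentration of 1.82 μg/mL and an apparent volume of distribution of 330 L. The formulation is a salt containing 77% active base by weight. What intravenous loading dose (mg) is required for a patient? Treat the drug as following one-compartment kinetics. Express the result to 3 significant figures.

The loading dose fills Vd to the target concentration.
LD = Vd × C / S = 330.0 × 1.820 / 0.77 = 780.0 mg

780 mg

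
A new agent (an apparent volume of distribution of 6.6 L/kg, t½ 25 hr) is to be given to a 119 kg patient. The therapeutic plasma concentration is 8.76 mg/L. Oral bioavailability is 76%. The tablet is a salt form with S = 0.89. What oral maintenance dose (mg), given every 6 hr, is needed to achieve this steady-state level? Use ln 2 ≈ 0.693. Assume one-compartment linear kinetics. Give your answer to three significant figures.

Vd = 6.6 L/kg × 119 kg = 785.4 L
CL = ln 2 · Vd / t½ = 0.693 × 785.4 / 25 = 21.77 L/h
D = CL × Css × τ / F / S = 21.77 × 8.76 × 6 / 0.76 / 0.89 = 1692 mg

1690 mg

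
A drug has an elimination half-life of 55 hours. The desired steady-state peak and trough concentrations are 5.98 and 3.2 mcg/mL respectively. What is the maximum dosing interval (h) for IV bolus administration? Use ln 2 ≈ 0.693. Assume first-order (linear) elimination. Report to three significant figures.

49.6 h

k = 0.693 / t½ = 0.693 / 55 = 0.01260 h⁻¹
Between IV bolus doses, concentration decays as C = C₀·e^(−kτ), so C_peak/C_trough = e^(kτ).
τ_max = ln(C_peak/C_trough) / k = ln(5.98/3.2) / 0.01260 = 0.6253 / 0.01260 = 49.63 h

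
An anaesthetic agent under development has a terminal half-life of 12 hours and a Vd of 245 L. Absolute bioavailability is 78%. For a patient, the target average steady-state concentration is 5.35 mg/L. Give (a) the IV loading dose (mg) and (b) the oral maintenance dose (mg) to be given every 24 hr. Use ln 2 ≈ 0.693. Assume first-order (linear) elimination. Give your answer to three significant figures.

(a) 1310 mg; (b) 2330 mg

LD = Vd × C = 245.0 × 5.35 = 1311 mg
CL = 0.693 × Vd / t½ = 0.693 × 245.0 / 12 = 14.15 L/h
D = CL × Css × τ / F = 14.15 × 5.35 × 24 / 0.78 = 2329 mg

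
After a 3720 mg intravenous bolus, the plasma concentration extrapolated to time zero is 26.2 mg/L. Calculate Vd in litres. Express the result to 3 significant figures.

142 L

Immediately after an IV bolus, C₀ = Dose / Vd, so Vd = Dose / C₀.
Vd = 3720 / 26.2 = 142.0 L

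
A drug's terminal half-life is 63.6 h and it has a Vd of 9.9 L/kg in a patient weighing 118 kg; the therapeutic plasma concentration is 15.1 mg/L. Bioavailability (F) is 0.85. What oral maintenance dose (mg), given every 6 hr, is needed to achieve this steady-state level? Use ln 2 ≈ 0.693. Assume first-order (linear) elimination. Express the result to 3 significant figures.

Vd(total) = 118 kg × 9.9 L/kg = 1168 L
CL = ln 2 · Vd / t½ = 0.693 × 1168 / 63.6 = 12.73 L/h
D = CL × Css × τ / F = 12.73 × 15.1 × 6 / 0.85 = 1357 mg

1360 mg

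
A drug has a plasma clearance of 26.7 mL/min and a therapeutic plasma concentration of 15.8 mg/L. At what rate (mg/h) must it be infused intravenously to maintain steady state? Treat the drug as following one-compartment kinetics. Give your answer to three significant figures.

25.3 mg/h

CL = 26.7 mL/min × 60/1000 = 1.602 L/h
At steady state, infusion rate equals elimination rate: rate in = CL × Css.
Infusion rate = CL · Css = 1.602 L/h × 15.8 mg/L = 25.31 mg/h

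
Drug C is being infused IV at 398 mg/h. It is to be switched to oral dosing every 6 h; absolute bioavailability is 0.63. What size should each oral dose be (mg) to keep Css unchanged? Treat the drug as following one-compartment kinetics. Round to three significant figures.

To maintain the same Css, the systemic dosing rate must be unchanged: F·D/τ = infusion rate.
D = rate × τ / F = 398 × 6 / 0.63 = 3790 mg

3790 mg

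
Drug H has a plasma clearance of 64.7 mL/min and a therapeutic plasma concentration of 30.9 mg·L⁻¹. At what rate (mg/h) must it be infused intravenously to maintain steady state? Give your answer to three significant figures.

120 mg/h

CL = 64.7 mL/min × 60/1000 = 3.882 L/h
Rate = CL × Css = 3.882 × 30.9 = 120.0 mg/h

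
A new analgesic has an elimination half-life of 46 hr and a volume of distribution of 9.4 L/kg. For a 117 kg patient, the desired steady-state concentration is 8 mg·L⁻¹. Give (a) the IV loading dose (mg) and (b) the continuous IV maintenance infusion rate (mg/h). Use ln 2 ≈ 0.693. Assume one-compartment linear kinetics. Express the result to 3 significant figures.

Vd(total) = 117 kg × 9.4 L/kg = 1100 L
LD = Vd × C = 1100 × 8 = 8800 mg
CL = 0.693 × Vd / t½ = 0.693 × 1100 / 46 = 16.57 L/h
Infusion rate = CL × Css = 16.57 × 8 = 132.6 mg/h

(a) 8800 mg; (b) 133 mg/h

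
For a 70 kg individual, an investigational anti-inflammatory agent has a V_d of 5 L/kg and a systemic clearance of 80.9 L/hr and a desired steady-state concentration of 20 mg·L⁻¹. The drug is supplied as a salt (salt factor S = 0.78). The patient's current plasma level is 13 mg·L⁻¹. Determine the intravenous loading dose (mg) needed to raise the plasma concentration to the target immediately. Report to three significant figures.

3140 mg

Vd(total) = 70 kg × 5 L/kg = 350.0 L
Concentration deficit ΔC = 20 − 13 = 7.000 mg/L
LD = Vd × ΔC / S = 350.0 × 7.000 / 0.78 = 3141 mg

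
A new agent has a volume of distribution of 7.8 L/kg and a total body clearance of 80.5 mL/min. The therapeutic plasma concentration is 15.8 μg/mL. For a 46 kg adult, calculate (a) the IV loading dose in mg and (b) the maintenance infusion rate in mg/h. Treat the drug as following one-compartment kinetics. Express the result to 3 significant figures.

(a) 5670 mg; (b) 76.3 mg/h

Vd(total) = 46 kg × 7.8 L/kg = 358.8 L
Loading: fill Vd to C_target → 358.8 L × 15.8 mg/L = 5669 mg
Convert clearance: 80.5 mL/min × 60 min/h ÷ 1000 mL/L = 4.830 L/h
Maintenance: replace elimination → rate = CL × Css = 4.830 × 15.8 = 76.31 mg/h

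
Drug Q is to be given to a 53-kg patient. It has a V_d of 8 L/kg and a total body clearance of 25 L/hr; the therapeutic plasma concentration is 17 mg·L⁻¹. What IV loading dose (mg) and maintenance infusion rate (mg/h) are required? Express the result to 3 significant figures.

(a) 7210 mg; (b) 425 mg/h

Total Vd = 8 × 53 = 424.0 L
Loading dose = Vd × C = 424.0 × 17 = 7208 mg
Infusion rate = 25.00 L/h × 17 mg/L = 425.0 mg/h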